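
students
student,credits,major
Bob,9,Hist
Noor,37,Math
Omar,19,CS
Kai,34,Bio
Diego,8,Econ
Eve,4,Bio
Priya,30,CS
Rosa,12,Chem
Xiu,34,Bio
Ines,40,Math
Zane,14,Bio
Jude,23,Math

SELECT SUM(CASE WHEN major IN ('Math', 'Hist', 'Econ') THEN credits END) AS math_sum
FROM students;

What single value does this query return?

117

student=Bob: ✓ → 9
student=Noor: ✓ → 37
student=Omar: ✗
student=Kai: ✗
student=Diego: ✓ → 8
student=Eve: ✗
student=Priya: ✗
student=Rosa: ✗
student=Xiu: ✗
student=Ines: ✓ → 40
student=Zane: ✗
student=Jude: ✓ → 23
math_sum = 9 + 37 + 8 + 40 + 23 = 117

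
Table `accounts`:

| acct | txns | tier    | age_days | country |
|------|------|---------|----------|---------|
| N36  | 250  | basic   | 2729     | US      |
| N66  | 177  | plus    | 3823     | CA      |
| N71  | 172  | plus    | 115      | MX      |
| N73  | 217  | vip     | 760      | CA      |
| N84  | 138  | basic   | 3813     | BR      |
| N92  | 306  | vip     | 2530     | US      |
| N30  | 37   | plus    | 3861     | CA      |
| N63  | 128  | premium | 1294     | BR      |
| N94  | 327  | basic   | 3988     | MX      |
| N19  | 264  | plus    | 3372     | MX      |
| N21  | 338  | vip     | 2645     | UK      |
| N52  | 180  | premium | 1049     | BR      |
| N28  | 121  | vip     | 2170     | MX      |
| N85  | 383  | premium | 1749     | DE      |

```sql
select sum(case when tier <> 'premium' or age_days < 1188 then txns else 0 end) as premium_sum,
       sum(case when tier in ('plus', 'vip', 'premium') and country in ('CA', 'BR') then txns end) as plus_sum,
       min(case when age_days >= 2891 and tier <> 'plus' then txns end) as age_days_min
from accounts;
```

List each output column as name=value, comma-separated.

premium_sum=2527, plus_sum=739, age_days_min=138

[premium_sum: tier <> 'premium' or age_days < 1188]
acct=N36: ✓ → 250
acct=N66: ✓ → 177
acct=N71: ✓ → 172
acct=N73: ✓ → 217
acct=N84: ✓ → 138
acct=N92: ✓ → 306
acct=N30: ✓ → 37
acct=N63: ✗
acct=N94: ✓ → 327
acct=N19: ✓ → 264
acct=N21: ✓ → 338
acct=N52: ✓ → 180
acct=N28: ✓ → 121
acct=N85: ✗
premium_sum = 250 + 177 + 172 + 217 + 138 + 306 + 37 + 327 + 264 + 338 + 180 + 121 = 2527
—
[plus_sum: tier in ('plus', 'vip', 'premium') and country in ('CA', 'BR')]
acct=N36: ✗
acct=N66: ✓ → 177
acct=N71: ✗
acct=N73: ✓ → 217
acct=N84: ✗
acct=N92: ✗
acct=N30: ✓ → 37
acct=N63: ✓ → 128
acct=N94: ✗
acct=N19: ✗
acct=N21: ✗
acct=N52: ✓ → 180
acct=N28: ✗
acct=N85: ✗
plus_sum = 177 + 217 + 37 + 128 + 180 = 739
—
[age_days_min: age_days >= 2891 and tier <> 'plus']
acct=N36: ✗
acct=N66: ✗
acct=N71: ✗
acct=N73: ✗
acct=N84: ✓ → 138
acct=N92: ✗
acct=N30: ✗
acct=N63: ✗
acct=N94: ✓ → 327
acct=N19: ✗
acct=N21: ✗
acct=N52: ✗
acct=N28: ✗
acct=N85: ✗
age_days_min = MIN(138, 327) = 138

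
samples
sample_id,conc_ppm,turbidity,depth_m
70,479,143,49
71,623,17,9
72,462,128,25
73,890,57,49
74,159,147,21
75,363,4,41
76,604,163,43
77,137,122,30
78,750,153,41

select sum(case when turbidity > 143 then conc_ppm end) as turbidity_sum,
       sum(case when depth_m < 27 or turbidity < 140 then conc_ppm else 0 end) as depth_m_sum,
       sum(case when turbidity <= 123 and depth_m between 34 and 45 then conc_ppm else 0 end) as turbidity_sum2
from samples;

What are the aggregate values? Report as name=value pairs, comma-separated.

turbidity_sum=1513, depth_m_sum=2634, turbidity_sum2=363

[turbidity_sum: turbidity > 143]
sample_id=70: ✗
sample_id=71: ✗
sample_id=72: ✗
sample_id=73: ✗
sample_id=74: ✓ → 159
sample_id=75: ✗
sample_id=76: ✓ → 604
sample_id=77: ✗
sample_id=78: ✓ → 750
turbidity_sum = 159 + 604 + 750 = 1513
—
[depth_m_sum: depth_m < 27 or turbidity < 140]
sample_id=70: ✗
sample_id=71: ✓ → 623
sample_id=72: ✓ → 462
sample_id=73: ✓ → 890
sample_id=74: ✓ → 159
sample_id=75: ✓ → 363
sample_id=76: ✗
sample_id=77: ✓ → 137
sample_id=78: ✗
depth_m_sum = 623 + 462 + 890 + 159 + 363 + 137 = 2634
—
[turbidity_sum2: turbidity <= 123 and depth_m between 34 and 45]
sample_id=70: ✗
sample_id=71: ✗
sample_id=72: ✗
sample_id=73: ✗
sample_id=74: ✗
sample_id=75: ✓ → 363
sample_id=76: ✗
sample_id=77: ✗
sample_id=78: ✗
turbidity_sum2 = 363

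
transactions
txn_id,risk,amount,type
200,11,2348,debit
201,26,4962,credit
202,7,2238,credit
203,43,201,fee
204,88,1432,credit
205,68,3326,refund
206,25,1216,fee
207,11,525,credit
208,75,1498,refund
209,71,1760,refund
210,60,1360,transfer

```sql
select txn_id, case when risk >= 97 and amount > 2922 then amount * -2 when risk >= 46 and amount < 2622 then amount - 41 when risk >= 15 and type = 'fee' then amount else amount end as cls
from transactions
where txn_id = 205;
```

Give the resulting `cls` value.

txn_id = 205: risk=68, amount=3326, type=refund.
risk >= 97 and amount > 2922 → false
risk >= 46 and amount < 2622 → false
risk >= 15 and type = 'fee' → false
No prior WHEN matched → ELSE → 3326

3326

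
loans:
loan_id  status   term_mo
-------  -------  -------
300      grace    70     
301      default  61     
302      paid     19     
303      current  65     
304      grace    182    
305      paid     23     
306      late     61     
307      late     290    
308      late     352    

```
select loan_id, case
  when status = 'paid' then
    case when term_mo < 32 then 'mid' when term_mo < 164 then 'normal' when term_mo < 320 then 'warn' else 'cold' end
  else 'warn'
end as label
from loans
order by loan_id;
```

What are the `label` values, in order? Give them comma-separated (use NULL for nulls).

loan_id=300: status='grace' → outer ELSE → warn
loan_id=301: status='default' → outer ELSE → warn
loan_id=302: status='paid' → inner[term_mo < 32] → mid
loan_id=303: status='current' → outer ELSE → warn
loan_id=304: status='grace' → outer ELSE → warn
loan_id=305: status='paid' → inner[term_mo < 32] → mid
loan_id=306: status='late' → outer ELSE → warn
loan_id=307: status='late' → outer ELSE → warn
loan_id=308: status='late' → outer ELSE → warn

warn, warn, mid, warn, warn, mid, warn, warn, warn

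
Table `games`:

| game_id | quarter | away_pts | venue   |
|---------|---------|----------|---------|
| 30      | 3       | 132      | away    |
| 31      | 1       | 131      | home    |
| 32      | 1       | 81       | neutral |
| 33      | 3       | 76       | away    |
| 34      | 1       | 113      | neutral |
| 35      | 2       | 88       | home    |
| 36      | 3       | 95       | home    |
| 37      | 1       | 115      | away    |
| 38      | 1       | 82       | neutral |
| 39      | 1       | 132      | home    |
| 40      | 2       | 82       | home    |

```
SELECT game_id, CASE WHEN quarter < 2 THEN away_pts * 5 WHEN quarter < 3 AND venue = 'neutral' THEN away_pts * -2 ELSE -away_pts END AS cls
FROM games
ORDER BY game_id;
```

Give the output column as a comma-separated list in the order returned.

game_id=30: ELSE → -132
game_id=31: quarter < 2 → 655
game_id=32: quarter < 2 → 405
game_id=33: ELSE → -76
game_id=34: quarter < 2 → 565
game_id=35: ELSE → -88
game_id=36: ELSE → -95
game_id=37: quarter < 2 → 575
game_id=38: quarter < 2 → 410
game_id=39: quarter < 2 → 660
game_id=40: ELSE → -82

-132, 655, 405, -76, 565, -88, -95, 575, 410, 660, -82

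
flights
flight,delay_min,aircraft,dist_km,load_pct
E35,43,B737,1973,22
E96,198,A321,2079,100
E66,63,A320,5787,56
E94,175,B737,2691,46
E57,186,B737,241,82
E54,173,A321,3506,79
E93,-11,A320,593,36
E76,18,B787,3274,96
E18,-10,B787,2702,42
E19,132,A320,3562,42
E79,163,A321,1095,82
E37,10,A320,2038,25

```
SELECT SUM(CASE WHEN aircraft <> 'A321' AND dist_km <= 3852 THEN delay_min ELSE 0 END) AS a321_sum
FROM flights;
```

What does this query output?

flight=E35: ✓ → 43
flight=E96: ✗
flight=E66: ✗
flight=E94: ✓ → 175
flight=E57: ✓ → 186
flight=E54: ✗
flight=E93: ✓ → -11
flight=E76: ✓ → 18
flight=E18: ✓ → -10
flight=E19: ✓ → 132
flight=E79: ✗
flight=E37: ✓ → 10
a321_sum = 43 + 175 + 186 + -11 + 18 + -10 + 132 + 10 = 543

543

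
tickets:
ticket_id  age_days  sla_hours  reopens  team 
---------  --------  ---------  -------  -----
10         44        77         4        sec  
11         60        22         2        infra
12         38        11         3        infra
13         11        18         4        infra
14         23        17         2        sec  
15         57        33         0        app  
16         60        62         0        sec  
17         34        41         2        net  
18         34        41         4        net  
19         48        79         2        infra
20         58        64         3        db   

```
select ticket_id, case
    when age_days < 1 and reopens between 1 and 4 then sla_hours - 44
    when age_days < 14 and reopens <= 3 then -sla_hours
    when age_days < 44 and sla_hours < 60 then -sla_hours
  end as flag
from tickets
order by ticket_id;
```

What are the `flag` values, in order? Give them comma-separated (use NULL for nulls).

NULL, NULL, -11, -18, -17, NULL, NULL, -41, -41, NULL, NULL

ticket_id=10: (no match → NULL) → NULL
ticket_id=11: (no match → NULL) → NULL
ticket_id=12: age_days < 44 and sla_hours < 60 → -11
ticket_id=13: age_days < 44 and sla_hours < 60 → -18
ticket_id=14: age_days < 44 and sla_hours < 60 → -17
ticket_id=15: (no match → NULL) → NULL
ticket_id=16: (no match → NULL) → NULL
ticket_id=17: age_days < 44 and sla_hours < 60 → -41
ticket_id=18: age_days < 44 and sla_hours < 60 → -41
ticket_id=19: (no match → NULL) → NULL
ticket_id=20: (no match → NULL) → NULL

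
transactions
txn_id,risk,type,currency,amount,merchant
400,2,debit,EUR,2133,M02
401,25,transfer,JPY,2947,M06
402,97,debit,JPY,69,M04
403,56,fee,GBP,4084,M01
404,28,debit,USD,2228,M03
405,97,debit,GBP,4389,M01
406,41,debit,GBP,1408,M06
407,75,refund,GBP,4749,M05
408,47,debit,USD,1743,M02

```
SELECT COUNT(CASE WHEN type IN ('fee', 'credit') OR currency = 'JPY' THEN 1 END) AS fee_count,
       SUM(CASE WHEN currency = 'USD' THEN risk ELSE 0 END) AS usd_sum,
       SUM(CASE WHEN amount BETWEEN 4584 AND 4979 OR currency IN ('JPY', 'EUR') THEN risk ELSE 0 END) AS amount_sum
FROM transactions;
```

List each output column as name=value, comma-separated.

fee_count=3, usd_sum=75, amount_sum=199

[fee_count: type IN ('fee', 'credit') OR currency = 'JPY']
txn_id=400: ✗
txn_id=401: ✓ → 1
txn_id=402: ✓ → 1
txn_id=403: ✓ → 1
txn_id=404: ✗
txn_id=405: ✗
txn_id=406: ✗
txn_id=407: ✗
txn_id=408: ✗
fee_count = COUNT(1, 1, 1) = 3
—
[usd_sum: currency = 'USD']
txn_id=400: ✗
txn_id=401: ✗
txn_id=402: ✗
txn_id=403: ✗
txn_id=404: ✓ → 28
txn_id=405: ✗
txn_id=406: ✗
txn_id=407: ✗
txn_id=408: ✓ → 47
usd_sum = 28 + 47 = 75
—
[amount_sum: amount BETWEEN 4584 AND 4979 OR currency IN ('JPY', 'EUR')]
txn_id=400: ✓ → 2
txn_id=401: ✓ → 25
txn_id=402: ✓ → 97
txn_id=403: ✗
txn_id=404: ✗
txn_id=405: ✗
txn_id=406: ✗
txn_id=407: ✓ → 75
txn_id=408: ✗
amount_sum = 2 + 25 + 97 + 75 = 199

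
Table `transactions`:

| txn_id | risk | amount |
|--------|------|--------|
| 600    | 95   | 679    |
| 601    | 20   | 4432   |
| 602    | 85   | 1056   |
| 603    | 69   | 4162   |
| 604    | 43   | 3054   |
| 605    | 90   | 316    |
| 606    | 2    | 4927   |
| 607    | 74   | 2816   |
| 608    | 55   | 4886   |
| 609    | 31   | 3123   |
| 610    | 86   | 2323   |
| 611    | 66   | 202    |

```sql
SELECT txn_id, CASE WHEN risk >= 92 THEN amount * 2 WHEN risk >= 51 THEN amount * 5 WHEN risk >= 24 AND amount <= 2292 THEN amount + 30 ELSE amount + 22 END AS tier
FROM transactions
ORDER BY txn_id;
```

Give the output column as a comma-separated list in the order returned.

1358, 4454, 5280, 20810, 3076, 1580, 4949, 14080, 24430, 3145, 11615, 1010

txn_id=600: risk >= 92 → 1358
txn_id=601: ELSE → 4454
txn_id=602: risk >= 51 → 5280
txn_id=603: risk >= 51 → 20810
txn_id=604: ELSE → 3076
txn_id=605: risk >= 51 → 1580
txn_id=606: ELSE → 4949
txn_id=607: risk >= 51 → 14080
txn_id=608: risk >= 51 → 24430
txn_id=609: ELSE → 3145
txn_id=610: risk >= 51 → 11615
txn_id=611: risk >= 51 → 1010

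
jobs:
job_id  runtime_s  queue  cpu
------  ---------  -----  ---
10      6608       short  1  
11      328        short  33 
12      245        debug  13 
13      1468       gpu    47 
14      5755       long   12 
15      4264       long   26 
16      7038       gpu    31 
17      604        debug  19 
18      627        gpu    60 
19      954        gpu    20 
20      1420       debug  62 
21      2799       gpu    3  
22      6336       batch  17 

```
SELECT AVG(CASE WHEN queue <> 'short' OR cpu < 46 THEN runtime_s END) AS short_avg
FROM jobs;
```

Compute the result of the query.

job_id=10: ✓ → 6608
job_id=11: ✓ → 328
job_id=12: ✓ → 245
job_id=13: ✓ → 1468
job_id=14: ✓ → 5755
job_id=15: ✓ → 4264
job_id=16: ✓ → 7038
job_id=17: ✓ → 604
job_id=18: ✓ → 627
job_id=19: ✓ → 954
job_id=20: ✓ → 1420
job_id=21: ✓ → 2799
job_id=22: ✓ → 6336
short_avg = (6608 + 328 + 245 + 1468 + 5755 + 4264 + 7038 + 604 + 627 + 954 + 1420 + 2799 + 6336) / 13 = 2957.3846153846

2957.3846153846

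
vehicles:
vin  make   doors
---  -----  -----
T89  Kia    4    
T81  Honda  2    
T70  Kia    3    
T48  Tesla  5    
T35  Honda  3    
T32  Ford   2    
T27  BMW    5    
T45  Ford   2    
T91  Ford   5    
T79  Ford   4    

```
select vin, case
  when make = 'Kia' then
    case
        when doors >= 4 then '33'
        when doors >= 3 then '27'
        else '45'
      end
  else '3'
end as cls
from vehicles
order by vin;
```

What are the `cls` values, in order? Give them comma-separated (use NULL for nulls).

vin=T27: make='BMW' → outer ELSE → 3
vin=T32: make='Ford' → outer ELSE → 3
vin=T35: make='Honda' → outer ELSE → 3
vin=T45: make='Ford' → outer ELSE → 3
vin=T48: make='Tesla' → outer ELSE → 3
vin=T70: make='Kia' → inner[doors >= 3] → 27
vin=T79: make='Ford' → outer ELSE → 3
vin=T81: make='Honda' → outer ELSE → 3
vin=T89: make='Kia' → inner[doors >= 4] → 33
vin=T91: make='Ford' → outer ELSE → 3

3, 3, 3, 3, 3, 27, 3, 3, 33, 3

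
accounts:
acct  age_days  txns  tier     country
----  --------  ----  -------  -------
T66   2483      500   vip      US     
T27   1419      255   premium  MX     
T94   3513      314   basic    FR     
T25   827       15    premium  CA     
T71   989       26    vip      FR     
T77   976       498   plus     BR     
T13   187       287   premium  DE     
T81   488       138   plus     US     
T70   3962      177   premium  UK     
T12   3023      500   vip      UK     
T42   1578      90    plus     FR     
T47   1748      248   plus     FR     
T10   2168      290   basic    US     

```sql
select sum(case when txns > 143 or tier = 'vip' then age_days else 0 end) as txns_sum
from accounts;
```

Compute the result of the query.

20468

acct=T66: ✓ → 2483
acct=T27: ✓ → 1419
acct=T94: ✓ → 3513
acct=T25: ✗
acct=T71: ✓ → 989
acct=T77: ✓ → 976
acct=T13: ✓ → 187
acct=T81: ✗
acct=T70: ✓ → 3962
acct=T12: ✓ → 3023
acct=T42: ✗
acct=T47: ✓ → 1748
acct=T10: ✓ → 2168
txns_sum = 2483 + 1419 + 3513 + 989 + 976 + 187 + 3962 + 3023 + 1748 + 2168 = 20468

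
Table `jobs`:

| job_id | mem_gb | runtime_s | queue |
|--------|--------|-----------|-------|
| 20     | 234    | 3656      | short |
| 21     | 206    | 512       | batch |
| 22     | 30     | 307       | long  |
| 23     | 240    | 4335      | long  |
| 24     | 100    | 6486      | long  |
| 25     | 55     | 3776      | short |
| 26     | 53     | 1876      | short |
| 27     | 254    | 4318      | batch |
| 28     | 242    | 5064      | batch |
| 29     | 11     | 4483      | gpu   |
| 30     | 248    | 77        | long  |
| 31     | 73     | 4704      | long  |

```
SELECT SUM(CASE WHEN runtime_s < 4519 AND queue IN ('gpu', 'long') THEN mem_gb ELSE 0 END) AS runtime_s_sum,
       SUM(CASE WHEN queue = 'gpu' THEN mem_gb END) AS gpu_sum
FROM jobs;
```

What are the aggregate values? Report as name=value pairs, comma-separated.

[runtime_s_sum: runtime_s < 4519 AND queue IN ('gpu', 'long')]
job_id=20: ✗
job_id=21: ✗
job_id=22: ✓ → 30
job_id=23: ✓ → 240
job_id=24: ✗
job_id=25: ✗
job_id=26: ✗
job_id=27: ✗
job_id=28: ✗
job_id=29: ✓ → 11
job_id=30: ✓ → 248
job_id=31: ✗
runtime_s_sum = 30 + 240 + 11 + 248 = 529
—
[gpu_sum: queue = 'gpu']
job_id=20: ✗
job_id=21: ✗
job_id=22: ✗
job_id=23: ✗
job_id=24: ✗
job_id=25: ✗
job_id=26: ✗
job_id=27: ✗
job_id=28: ✗
job_id=29: ✓ → 11
job_id=30: ✗
job_id=31: ✗
gpu_sum = 11

runtime_s_sum=529, gpu_sum=11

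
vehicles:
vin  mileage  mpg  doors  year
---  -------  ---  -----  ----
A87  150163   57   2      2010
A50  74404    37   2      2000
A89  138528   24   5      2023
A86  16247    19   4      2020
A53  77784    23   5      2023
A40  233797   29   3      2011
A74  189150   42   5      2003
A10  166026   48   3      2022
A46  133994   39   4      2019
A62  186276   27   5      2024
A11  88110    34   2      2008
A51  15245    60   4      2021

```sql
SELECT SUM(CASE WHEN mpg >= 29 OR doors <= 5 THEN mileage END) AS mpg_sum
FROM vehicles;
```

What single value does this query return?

vin=A87: ✓ → 150163
vin=A50: ✓ → 74404
vin=A89: ✓ → 138528
vin=A86: ✓ → 16247
vin=A53: ✓ → 77784
vin=A40: ✓ → 233797
vin=A74: ✓ → 189150
vin=A10: ✓ → 166026
vin=A46: ✓ → 133994
vin=A62: ✓ → 186276
vin=A11: ✓ → 88110
vin=A51: ✓ → 15245
mpg_sum = 150163 + 74404 + 138528 + 16247 + 77784 + 233797 + 189150 + 166026 + 133994 + 186276 + 88110 + 15245 = 1469724

1469724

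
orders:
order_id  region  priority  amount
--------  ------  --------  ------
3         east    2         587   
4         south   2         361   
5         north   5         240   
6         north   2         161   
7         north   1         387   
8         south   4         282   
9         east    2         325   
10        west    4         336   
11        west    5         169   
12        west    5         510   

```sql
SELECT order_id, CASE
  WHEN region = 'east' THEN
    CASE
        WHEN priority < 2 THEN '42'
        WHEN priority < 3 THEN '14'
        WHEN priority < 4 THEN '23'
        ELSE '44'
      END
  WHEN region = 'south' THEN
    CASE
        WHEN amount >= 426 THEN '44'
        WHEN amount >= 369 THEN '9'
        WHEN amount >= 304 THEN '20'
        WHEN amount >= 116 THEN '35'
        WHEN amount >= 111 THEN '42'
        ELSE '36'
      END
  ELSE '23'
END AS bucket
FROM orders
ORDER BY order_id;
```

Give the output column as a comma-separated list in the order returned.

order_id=3: region='east' → inner[priority < 3] → 14
order_id=4: region='south' → inner[amount >= 304] → 20
order_id=5: region='north' → outer ELSE → 23
order_id=6: region='north' → outer ELSE → 23
order_id=7: region='north' → outer ELSE → 23
order_id=8: region='south' → inner[amount >= 116] → 35
order_id=9: region='east' → inner[priority < 3] → 14
order_id=10: region='west' → outer ELSE → 23
order_id=11: region='west' → outer ELSE → 23
order_id=12: region='west' → outer ELSE → 23

14, 20, 23, 23, 23, 35, 14, 23, 23, 23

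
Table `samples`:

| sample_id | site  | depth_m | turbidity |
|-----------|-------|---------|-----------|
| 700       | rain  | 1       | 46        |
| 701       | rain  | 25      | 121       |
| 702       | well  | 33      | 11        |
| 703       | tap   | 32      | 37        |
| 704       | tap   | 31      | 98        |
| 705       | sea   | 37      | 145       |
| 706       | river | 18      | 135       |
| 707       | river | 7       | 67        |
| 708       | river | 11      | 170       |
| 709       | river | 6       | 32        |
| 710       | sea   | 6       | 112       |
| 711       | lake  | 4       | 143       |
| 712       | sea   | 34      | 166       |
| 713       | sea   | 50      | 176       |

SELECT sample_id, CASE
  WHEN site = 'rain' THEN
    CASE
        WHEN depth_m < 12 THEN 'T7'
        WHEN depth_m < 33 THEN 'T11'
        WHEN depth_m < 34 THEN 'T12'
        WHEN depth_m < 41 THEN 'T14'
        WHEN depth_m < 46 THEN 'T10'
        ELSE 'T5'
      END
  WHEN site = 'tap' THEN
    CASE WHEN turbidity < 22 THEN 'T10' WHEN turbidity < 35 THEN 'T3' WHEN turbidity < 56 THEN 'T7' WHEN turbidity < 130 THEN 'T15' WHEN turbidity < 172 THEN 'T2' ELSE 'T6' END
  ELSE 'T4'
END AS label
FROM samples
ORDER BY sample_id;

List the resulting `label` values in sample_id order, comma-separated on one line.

T7, T11, T4, T7, T15, T4, T4, T4, T4, T4, T4, T4, T4, T4

sample_id=700: site='rain' → inner[depth_m < 12] → T7
sample_id=701: site='rain' → inner[depth_m < 33] → T11
sample_id=702: site='well' → outer ELSE → T4
sample_id=703: site='tap' → inner[turbidity < 56] → T7
sample_id=704: site='tap' → inner[turbidity < 130] → T15
sample_id=705: site='sea' → outer ELSE → T4
sample_id=706: site='river' → outer ELSE → T4
sample_id=707: site='river' → outer ELSE → T4
sample_id=708: site='river' → outer ELSE → T4
sample_id=709: site='river' → outer ELSE → T4
sample_id=710: site='sea' → outer ELSE → T4
sample_id=711: site='lake' → outer ELSE → T4
sample_id=712: site='sea' → outer ELSE → T4
sample_id=713: site='sea' → outer ELSE → T4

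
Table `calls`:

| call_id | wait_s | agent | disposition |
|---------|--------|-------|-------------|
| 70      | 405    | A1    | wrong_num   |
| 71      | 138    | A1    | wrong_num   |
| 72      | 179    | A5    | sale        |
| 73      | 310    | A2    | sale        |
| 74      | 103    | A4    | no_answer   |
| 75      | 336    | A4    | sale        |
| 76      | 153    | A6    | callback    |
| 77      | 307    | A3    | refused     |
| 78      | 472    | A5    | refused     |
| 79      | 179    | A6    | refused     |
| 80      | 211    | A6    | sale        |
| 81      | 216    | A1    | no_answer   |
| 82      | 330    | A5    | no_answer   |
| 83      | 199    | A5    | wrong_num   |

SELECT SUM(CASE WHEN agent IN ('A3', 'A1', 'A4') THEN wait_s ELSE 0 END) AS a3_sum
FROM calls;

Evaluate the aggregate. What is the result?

call_id=70: ✓ → 405
call_id=71: ✓ → 138
call_id=72: ✗
call_id=73: ✗
call_id=74: ✓ → 103
call_id=75: ✓ → 336
call_id=76: ✗
call_id=77: ✓ → 307
call_id=78: ✗
call_id=79: ✗
call_id=80: ✗
call_id=81: ✓ → 216
call_id=82: ✗
call_id=83: ✗
a3_sum = 405 + 138 + 103 + 336 + 307 + 216 = 1505

1505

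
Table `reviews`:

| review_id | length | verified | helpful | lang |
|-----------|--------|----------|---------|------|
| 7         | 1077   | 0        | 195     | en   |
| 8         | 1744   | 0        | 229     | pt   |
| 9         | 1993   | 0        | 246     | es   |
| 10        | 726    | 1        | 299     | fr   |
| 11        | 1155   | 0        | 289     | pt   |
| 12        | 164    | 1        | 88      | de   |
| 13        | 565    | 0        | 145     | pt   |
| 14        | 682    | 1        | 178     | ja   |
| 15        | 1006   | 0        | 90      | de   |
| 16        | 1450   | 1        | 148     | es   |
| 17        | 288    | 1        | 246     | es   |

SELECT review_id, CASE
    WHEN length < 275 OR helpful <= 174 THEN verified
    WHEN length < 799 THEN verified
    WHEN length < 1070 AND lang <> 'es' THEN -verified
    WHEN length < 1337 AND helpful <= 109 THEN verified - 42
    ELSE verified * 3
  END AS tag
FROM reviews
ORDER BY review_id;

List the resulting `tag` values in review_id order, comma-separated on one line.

review_id=7: ELSE → 0
review_id=8: ELSE → 0
review_id=9: ELSE → 0
review_id=10: length < 799 → 1
review_id=11: ELSE → 0
review_id=12: length < 275 OR helpful <= 174 → 1
review_id=13: length < 275 OR helpful <= 174 → 0
review_id=14: length < 799 → 1
review_id=15: length < 275 OR helpful <= 174 → 0
review_id=16: length < 275 OR helpful <= 174 → 1
review_id=17: length < 799 → 1

0, 0, 0, 1, 0, 1, 0, 1, 0, 1, 1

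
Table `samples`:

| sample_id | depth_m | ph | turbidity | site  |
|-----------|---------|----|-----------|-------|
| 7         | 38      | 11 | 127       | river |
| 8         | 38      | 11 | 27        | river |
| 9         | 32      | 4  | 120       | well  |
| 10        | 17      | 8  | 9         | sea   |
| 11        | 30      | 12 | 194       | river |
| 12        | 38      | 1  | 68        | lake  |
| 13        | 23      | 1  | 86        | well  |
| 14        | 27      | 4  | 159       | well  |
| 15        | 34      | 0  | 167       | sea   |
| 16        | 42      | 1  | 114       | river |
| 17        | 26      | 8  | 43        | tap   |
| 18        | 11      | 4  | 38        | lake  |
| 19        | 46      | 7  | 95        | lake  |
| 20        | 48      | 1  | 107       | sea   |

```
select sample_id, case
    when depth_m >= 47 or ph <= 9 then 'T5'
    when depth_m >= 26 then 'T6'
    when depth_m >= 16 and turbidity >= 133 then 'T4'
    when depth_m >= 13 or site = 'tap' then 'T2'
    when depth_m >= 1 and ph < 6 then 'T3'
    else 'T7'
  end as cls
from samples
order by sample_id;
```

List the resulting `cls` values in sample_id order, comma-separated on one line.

sample_id=7: depth_m >= 26 → T6
sample_id=8: depth_m >= 26 → T6
sample_id=9: depth_m >= 47 or ph <= 9 → T5
sample_id=10: depth_m >= 47 or ph <= 9 → T5
sample_id=11: depth_m >= 26 → T6
sample_id=12: depth_m >= 47 or ph <= 9 → T5
sample_id=13: depth_m >= 47 or ph <= 9 → T5
sample_id=14: depth_m >= 47 or ph <= 9 → T5
sample_id=15: depth_m >= 47 or ph <= 9 → T5
sample_id=16: depth_m >= 47 or ph <= 9 → T5
sample_id=17: depth_m >= 47 or ph <= 9 → T5
sample_id=18: depth_m >= 47 or ph <= 9 → T5
sample_id=19: depth_m >= 47 or ph <= 9 → T5
sample_id=20: depth_m >= 47 or ph <= 9 → T5

T6, T6, T5, T5, T6, T5, T5, T5, T5, T5, T5, T5, T5, T5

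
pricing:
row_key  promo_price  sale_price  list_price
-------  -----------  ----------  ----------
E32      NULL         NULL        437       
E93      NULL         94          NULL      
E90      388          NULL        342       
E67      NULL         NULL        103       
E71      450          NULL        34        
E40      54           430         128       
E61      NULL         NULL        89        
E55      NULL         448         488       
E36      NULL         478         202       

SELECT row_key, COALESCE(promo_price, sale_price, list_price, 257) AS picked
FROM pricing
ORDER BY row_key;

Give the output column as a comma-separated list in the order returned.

437, 478, 54, 448, 89, 103, 450, 388, 94

row_key=E32: promo_price=NULL, sale_price=NULL, list_price=437 → 437
row_key=E36: promo_price=NULL, sale_price=478 → 478
row_key=E40: promo_price=54 → 54
row_key=E55: promo_price=NULL, sale_price=448 → 448
row_key=E61: promo_price=NULL, sale_price=NULL, list_price=89 → 89
row_key=E67: promo_price=NULL, sale_price=NULL, list_price=103 → 103
row_key=E71: promo_price=450 → 450
row_key=E90: promo_price=388 → 388
row_key=E93: promo_price=NULL, sale_price=94 → 94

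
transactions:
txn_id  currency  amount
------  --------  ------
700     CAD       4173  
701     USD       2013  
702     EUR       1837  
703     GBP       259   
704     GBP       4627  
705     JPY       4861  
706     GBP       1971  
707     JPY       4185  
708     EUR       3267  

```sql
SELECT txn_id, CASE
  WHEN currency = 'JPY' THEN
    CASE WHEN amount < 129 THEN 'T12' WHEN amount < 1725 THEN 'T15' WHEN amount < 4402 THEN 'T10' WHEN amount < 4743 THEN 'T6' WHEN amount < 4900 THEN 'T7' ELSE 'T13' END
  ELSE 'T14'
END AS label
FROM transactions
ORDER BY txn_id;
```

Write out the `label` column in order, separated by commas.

T14, T14, T14, T14, T14, T7, T14, T10, T14

txn_id=700: currency='CAD' → outer ELSE → T14
txn_id=701: currency='USD' → outer ELSE → T14
txn_id=702: currency='EUR' → outer ELSE → T14
txn_id=703: currency='GBP' → outer ELSE → T14
txn_id=704: currency='GBP' → outer ELSE → T14
txn_id=705: currency='JPY' → inner[amount < 4900] → T7
txn_id=706: currency='GBP' → outer ELSE → T14
txn_id=707: currency='JPY' → inner[amount < 4402] → T10
txn_id=708: currency='EUR' → outer ELSE → T14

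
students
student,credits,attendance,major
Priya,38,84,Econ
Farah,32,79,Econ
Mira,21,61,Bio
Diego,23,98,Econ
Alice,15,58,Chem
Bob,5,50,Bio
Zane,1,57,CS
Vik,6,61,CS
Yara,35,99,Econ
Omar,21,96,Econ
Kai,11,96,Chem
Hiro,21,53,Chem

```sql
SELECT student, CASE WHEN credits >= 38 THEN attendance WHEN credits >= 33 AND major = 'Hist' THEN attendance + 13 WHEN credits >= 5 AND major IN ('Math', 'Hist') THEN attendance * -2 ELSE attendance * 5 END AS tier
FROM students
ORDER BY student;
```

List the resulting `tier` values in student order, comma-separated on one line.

student=Alice: ELSE → 290
student=Bob: ELSE → 250
student=Diego: ELSE → 490
student=Farah: ELSE → 395
student=Hiro: ELSE → 265
student=Kai: ELSE → 480
student=Mira: ELSE → 305
student=Omar: ELSE → 480
student=Priya: credits >= 38 → 84
student=Vik: ELSE → 305
student=Yara: ELSE → 495
student=Zane: ELSE → 285

290, 250, 490, 395, 265, 480, 305, 480, 84, 305, 495, 285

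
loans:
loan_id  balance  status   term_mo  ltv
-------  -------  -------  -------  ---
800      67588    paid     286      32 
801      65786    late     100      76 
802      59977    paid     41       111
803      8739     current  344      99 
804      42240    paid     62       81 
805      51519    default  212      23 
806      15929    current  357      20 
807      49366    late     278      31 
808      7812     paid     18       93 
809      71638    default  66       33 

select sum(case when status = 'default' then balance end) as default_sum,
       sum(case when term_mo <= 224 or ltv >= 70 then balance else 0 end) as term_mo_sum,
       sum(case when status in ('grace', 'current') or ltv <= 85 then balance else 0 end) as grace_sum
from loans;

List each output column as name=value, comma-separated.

default_sum=123157, term_mo_sum=307711, grace_sum=372805

[default_sum: status = 'default']
loan_id=800: ✗
loan_id=801: ✗
loan_id=802: ✗
loan_id=803: ✗
loan_id=804: ✗
loan_id=805: ✓ → 51519
loan_id=806: ✗
loan_id=807: ✗
loan_id=808: ✗
loan_id=809: ✓ → 71638
default_sum = 51519 + 71638 = 123157
—
[term_mo_sum: term_mo <= 224 or ltv >= 70]
loan_id=800: ✗
loan_id=801: ✓ → 65786
loan_id=802: ✓ → 59977
loan_id=803: ✓ → 8739
loan_id=804: ✓ → 42240
loan_id=805: ✓ → 51519
loan_id=806: ✗
loan_id=807: ✗
loan_id=808: ✓ → 7812
loan_id=809: ✓ → 71638
term_mo_sum = 65786 + 59977 + 8739 + 42240 + 51519 + 7812 + 71638 = 307711
—
[grace_sum: status in ('grace', 'current') or ltv <= 85]
loan_id=800: ✓ → 67588
loan_id=801: ✓ → 65786
loan_id=802: ✗
loan_id=803: ✓ → 8739
loan_id=804: ✓ → 42240
loan_id=805: ✓ → 51519
loan_id=806: ✓ → 15929
loan_id=807: ✓ → 49366
loan_id=808: ✗
loan_id=809: ✓ → 71638
grace_sum = 67588 + 65786 + 8739 + 42240 + 51519 + 15929 + 49366 + 71638 = 372805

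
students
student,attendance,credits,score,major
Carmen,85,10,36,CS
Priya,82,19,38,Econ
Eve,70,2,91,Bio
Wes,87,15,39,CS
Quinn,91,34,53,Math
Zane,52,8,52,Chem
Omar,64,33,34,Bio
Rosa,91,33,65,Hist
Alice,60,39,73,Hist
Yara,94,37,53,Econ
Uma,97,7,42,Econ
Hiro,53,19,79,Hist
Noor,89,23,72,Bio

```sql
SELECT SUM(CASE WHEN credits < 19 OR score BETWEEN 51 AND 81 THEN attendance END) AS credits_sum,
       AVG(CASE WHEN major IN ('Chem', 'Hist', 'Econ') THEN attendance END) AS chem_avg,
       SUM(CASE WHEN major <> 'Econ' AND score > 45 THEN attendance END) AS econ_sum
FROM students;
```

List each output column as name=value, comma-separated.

credits_sum=869, chem_avg=75.5714285714, econ_sum=506

[credits_sum: credits < 19 OR score BETWEEN 51 AND 81]
student=Carmen: ✓ → 85
student=Priya: ✗
student=Eve: ✓ → 70
student=Wes: ✓ → 87
student=Quinn: ✓ → 91
student=Zane: ✓ → 52
student=Omar: ✗
student=Rosa: ✓ → 91
student=Alice: ✓ → 60
student=Yara: ✓ → 94
student=Uma: ✓ → 97
student=Hiro: ✓ → 53
student=Noor: ✓ → 89
credits_sum = 85 + 70 + 87 + 91 + 52 + 91 + 60 + 94 + 97 + 53 + 89 = 869
—
[chem_avg: major IN ('Chem', 'Hist', 'Econ')]
student=Carmen: ✗
student=Priya: ✓ → 82
student=Eve: ✗
student=Wes: ✗
student=Quinn: ✗
student=Zane: ✓ → 52
student=Omar: ✗
student=Rosa: ✓ → 91
student=Alice: ✓ → 60
student=Yara: ✓ → 94
student=Uma: ✓ → 97
student=Hiro: ✓ → 53
student=Noor: ✗
chem_avg = (82 + 52 + 91 + 60 + 94 + 97 + 53) / 7 = 75.5714285714
—
[econ_sum: major <> 'Econ' AND score > 45]
student=Carmen: ✗
student=Priya: ✗
student=Eve: ✓ → 70
student=Wes: ✗
student=Quinn: ✓ → 91
student=Zane: ✓ → 52
student=Omar: ✗
student=Rosa: ✓ → 91
student=Alice: ✓ → 60
student=Yara: ✗
student=Uma: ✗
student=Hiro: ✓ → 53
student=Noor: ✓ → 89
econ_sum = 70 + 91 + 52 + 91 + 60 + 53 + 89 = 506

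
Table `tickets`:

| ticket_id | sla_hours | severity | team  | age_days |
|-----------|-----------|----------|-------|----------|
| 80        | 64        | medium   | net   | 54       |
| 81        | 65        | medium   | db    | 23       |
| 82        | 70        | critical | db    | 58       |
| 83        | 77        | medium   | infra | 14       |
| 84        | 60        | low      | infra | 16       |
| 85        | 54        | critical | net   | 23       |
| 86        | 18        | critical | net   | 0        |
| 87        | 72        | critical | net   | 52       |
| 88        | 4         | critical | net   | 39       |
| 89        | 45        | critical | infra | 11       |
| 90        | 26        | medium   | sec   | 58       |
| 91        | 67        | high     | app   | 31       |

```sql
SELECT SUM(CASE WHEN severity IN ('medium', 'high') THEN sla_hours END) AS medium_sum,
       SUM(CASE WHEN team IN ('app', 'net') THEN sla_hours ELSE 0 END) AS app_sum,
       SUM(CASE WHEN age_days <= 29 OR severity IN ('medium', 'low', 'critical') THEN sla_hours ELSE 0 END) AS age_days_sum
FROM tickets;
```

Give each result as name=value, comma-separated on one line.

medium_sum=299, app_sum=279, age_days_sum=555

[medium_sum: severity IN ('medium', 'high')]
ticket_id=80: ✓ → 64
ticket_id=81: ✓ → 65
ticket_id=82: ✗
ticket_id=83: ✓ → 77
ticket_id=84: ✗
ticket_id=85: ✗
ticket_id=86: ✗
ticket_id=87: ✗
ticket_id=88: ✗
ticket_id=89: ✗
ticket_id=90: ✓ → 26
ticket_id=91: ✓ → 67
medium_sum = 64 + 65 + 77 + 26 + 67 = 299
—
[app_sum: team IN ('app', 'net')]
ticket_id=80: ✓ → 64
ticket_id=81: ✗
ticket_id=82: ✗
ticket_id=83: ✗
ticket_id=84: ✗
ticket_id=85: ✓ → 54
ticket_id=86: ✓ → 18
ticket_id=87: ✓ → 72
ticket_id=88: ✓ → 4
ticket_id=89: ✗
ticket_id=90: ✗
ticket_id=91: ✓ → 67
app_sum = 64 + 54 + 18 + 72 + 4 + 67 = 279
—
[age_days_sum: age_days <= 29 OR severity IN ('medium', 'low', 'critical')]
ticket_id=80: ✓ → 64
ticket_id=81: ✓ → 65
ticket_id=82: ✓ → 70
ticket_id=83: ✓ → 77
ticket_id=84: ✓ → 60
ticket_id=85: ✓ → 54
ticket_id=86: ✓ → 18
ticket_id=87: ✓ → 72
ticket_id=88: ✓ → 4
ticket_id=89: ✓ → 45
ticket_id=90: ✓ → 26
ticket_id=91: ✗
age_days_sum = 64 + 65 + 70 + 77 + 60 + 54 + 18 + 72 + 4 + 45 + 26 = 555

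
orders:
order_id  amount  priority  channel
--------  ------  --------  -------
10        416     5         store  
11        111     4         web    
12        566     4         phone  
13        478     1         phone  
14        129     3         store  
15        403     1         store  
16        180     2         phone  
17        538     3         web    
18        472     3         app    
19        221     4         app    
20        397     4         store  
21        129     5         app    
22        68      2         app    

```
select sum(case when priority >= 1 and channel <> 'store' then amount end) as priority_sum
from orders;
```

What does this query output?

2763

order_id=10: ✗
order_id=11: ✓ → 111
order_id=12: ✓ → 566
order_id=13: ✓ → 478
order_id=14: ✗
order_id=15: ✗
order_id=16: ✓ → 180
order_id=17: ✓ → 538
order_id=18: ✓ → 472
order_id=19: ✓ → 221
order_id=20: ✗
order_id=21: ✓ → 129
order_id=22: ✓ → 68
priority_sum = 111 + 566 + 478 + 180 + 538 + 472 + 221 + 129 + 68 = 2763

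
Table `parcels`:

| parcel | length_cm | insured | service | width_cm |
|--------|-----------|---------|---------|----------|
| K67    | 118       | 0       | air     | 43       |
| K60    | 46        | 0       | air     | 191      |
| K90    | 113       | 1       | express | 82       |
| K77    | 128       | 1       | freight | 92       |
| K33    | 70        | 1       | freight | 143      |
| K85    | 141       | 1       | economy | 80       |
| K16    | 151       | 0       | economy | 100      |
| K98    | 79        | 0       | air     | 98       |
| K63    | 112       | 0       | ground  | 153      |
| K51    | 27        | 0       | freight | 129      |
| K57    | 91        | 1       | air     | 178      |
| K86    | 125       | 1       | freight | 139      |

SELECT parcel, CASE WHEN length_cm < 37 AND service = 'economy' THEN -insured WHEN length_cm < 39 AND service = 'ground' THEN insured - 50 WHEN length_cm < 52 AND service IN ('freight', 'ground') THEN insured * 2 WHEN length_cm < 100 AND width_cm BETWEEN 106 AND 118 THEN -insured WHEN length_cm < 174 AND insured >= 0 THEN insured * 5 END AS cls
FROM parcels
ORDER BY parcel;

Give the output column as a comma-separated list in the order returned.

parcel=K16: length_cm < 174 AND insured >= 0 → 0
parcel=K33: length_cm < 174 AND insured >= 0 → 5
parcel=K51: length_cm < 52 AND service IN ('freight', 'ground') → 0
parcel=K57: length_cm < 174 AND insured >= 0 → 5
parcel=K60: length_cm < 174 AND insured >= 0 → 0
parcel=K63: length_cm < 174 AND insured >= 0 → 0
parcel=K67: length_cm < 174 AND insured >= 0 → 0
parcel=K77: length_cm < 174 AND insured >= 0 → 5
parcel=K85: length_cm < 174 AND insured >= 0 → 5
parcel=K86: length_cm < 174 AND insured >= 0 → 5
parcel=K90: length_cm < 174 AND insured >= 0 → 5
parcel=K98: length_cm < 174 AND insured >= 0 → 0

0, 5, 0, 5, 0, 0, 0, 5, 5, 5, 5, 0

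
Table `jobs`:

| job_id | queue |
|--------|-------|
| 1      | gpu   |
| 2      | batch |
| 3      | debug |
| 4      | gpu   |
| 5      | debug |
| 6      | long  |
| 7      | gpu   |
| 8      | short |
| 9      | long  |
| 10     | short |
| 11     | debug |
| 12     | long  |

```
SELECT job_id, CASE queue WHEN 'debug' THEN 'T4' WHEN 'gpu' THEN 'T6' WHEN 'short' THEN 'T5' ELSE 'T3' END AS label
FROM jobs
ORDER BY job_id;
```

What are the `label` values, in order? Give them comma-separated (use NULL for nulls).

T6, T3, T4, T6, T4, T3, T6, T5, T3, T5, T4, T3

job_id=1: queue='gpu' → T6
job_id=2: ELSE → T3
job_id=3: queue='debug' → T4
job_id=4: queue='gpu' → T6
job_id=5: queue='debug' → T4
job_id=6: ELSE → T3
job_id=7: queue='gpu' → T6
job_id=8: queue='short' → T5
job_id=9: ELSE → T3
job_id=10: queue='short' → T5
job_id=11: queue='debug' → T4
job_id=12: ELSE → T3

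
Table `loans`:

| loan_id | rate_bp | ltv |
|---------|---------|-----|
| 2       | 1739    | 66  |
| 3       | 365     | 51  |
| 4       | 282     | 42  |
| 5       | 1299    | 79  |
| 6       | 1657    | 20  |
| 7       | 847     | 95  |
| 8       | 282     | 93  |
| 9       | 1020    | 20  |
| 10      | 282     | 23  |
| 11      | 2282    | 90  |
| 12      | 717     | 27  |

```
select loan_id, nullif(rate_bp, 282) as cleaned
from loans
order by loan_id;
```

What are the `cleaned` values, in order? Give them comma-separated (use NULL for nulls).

loan_id=2: rate_bp=1739 vs 282: differ → 1739
loan_id=3: rate_bp=365 vs 282: differ → 365
loan_id=4: rate_bp=282 vs 282: equal → NULL
loan_id=5: rate_bp=1299 vs 282: differ → 1299
loan_id=6: rate_bp=1657 vs 282: differ → 1657
loan_id=7: rate_bp=847 vs 282: differ → 847
loan_id=8: rate_bp=282 vs 282: equal → NULL
loan_id=9: rate_bp=1020 vs 282: differ → 1020
loan_id=10: rate_bp=282 vs 282: equal → NULL
loan_id=11: rate_bp=2282 vs 282: differ → 2282
loan_id=12: rate_bp=717 vs 282: differ → 717

1739, 365, NULL, 1299, 1657, 847, NULL, 1020, NULL, 2282, 717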